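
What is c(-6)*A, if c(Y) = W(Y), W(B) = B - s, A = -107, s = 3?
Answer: 963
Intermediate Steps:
W(B) = -3 + B (W(B) = B - 1*3 = B - 3 = -3 + B)
c(Y) = -3 + Y
c(-6)*A = (-3 - 6)*(-107) = -9*(-107) = 963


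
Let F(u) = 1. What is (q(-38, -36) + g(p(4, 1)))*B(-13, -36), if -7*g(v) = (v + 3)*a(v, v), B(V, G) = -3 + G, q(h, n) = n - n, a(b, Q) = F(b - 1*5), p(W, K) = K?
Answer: 156/7 ≈ 22.286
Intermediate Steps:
a(b, Q) = 1
q(h, n) = 0
g(v) = -3/7 - v/7 (g(v) = -(v + 3)/7 = -(3 + v)/7 = -3/7 - v/7)
(q(-38, -36) + g(p(4, 1)))*B(-13, -36) = (0 + (-3/7 - 1/7*1))*(-3 - 36) = (0 + (-3/7 - 1/7))*(-39) = (0 - 4/7)*(-39) = -4/7*(-39) = 156/7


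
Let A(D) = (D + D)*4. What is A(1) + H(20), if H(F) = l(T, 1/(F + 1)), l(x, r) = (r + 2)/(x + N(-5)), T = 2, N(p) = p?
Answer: 461/63 ≈ 7.3175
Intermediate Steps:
A(D) = 8*D (A(D) = (2*D)*4 = 8*D)
l(x, r) = (2 + r)/(-5 + x) (l(x, r) = (r + 2)/(x - 5) = (2 + r)/(-5 + x))
H(F) = -⅔ - 1/(3*(1 + F)) (H(F) = (2 + 1/(F + 1))/(-5 + 2) = (2 + 1/(1 + F))/(-3) = -(2 + 1/(1 + F))/3 = -⅔ - 1/(3*(1 + F)))
A(1) + H(20) = 8*1 + (-3 - 2*20)/(3*(1 + 20)) = 8 + (⅓)*(-3 - 40)/21 = 8 + (⅓)*(1/21)*(-43) = 8 - 43/63 = 461/63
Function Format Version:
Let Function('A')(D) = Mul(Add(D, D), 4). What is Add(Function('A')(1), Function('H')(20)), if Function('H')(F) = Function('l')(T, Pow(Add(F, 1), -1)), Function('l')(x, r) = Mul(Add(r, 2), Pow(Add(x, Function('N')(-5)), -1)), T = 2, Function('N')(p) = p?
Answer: Rational(461, 63) ≈ 7.3175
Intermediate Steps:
Function('A')(D) = Mul(8, D) (Function('A')(D) = Mul(Mul(2, D), 4) = Mul(8, D))
Function('l')(x, r) = Mul(Pow(Add(-5, x), -1), Add(2, r)) (Function('l')(x, r) = Mul(Add(r, 2), Pow(Add(x, -5), -1)) = Mul(Add(2, r), Pow(Add(-5, x), -1)) = Mul(Pow(Add(-5, x), -1), Add(2, r)))
Function('H')(F) = Add(Rational(-2, 3), Mul(Rational(-1, 3), Pow(Add(1, F), -1))) (Function('H')(F) = Mul(Pow(Add(-5, 2), -1), Add(2, Pow(Add(F, 1), -1))) = Mul(Pow(-3, -1), Add(2, Pow(Add(1, F), -1))) = Mul(Rational(-1, 3), Add(2, Pow(Add(1, F), -1))) = Add(Rational(-2, 3), Mul(Rational(-1, 3), Pow(Add(1, F), -1))))
Add(Function('A')(1), Function('H')(20)) = Add(Mul(8, 1), Mul(Rational(1, 3), Pow(Add(1, 20), -1), Add(-3, Mul(-2, 20)))) = Add(8, Mul(Rational(1, 3), Pow(21, -1), Add(-3, -40))) = Add(8, Mul(Rational(1, 3), Rational(1, 21), -43)) = Add(8, Rational(-43, 63)) = Rational(461, 63)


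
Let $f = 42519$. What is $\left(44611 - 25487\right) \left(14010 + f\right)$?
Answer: $1081060596$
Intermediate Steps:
$\left(44611 - 25487\right) \left(14010 + f\right) = \left(44611 - 25487\right) \left(14010 + 42519\right) = 19124 \cdot 56529 = 1081060596$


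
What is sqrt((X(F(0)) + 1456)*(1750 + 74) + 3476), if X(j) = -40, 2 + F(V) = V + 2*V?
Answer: 2*sqrt(646565) ≈ 1608.2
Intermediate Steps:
F(V) = -2 + 3*V (F(V) = -2 + (V + 2*V) = -2 + 3*V)
sqrt((X(F(0)) + 1456)*(1750 + 74) + 3476) = sqrt((-40 + 1456)*(1750 + 74) + 3476) = sqrt(1416*1824 + 3476) = sqrt(2582784 + 3476) = sqrt(2586260) = 2*sqrt(646565)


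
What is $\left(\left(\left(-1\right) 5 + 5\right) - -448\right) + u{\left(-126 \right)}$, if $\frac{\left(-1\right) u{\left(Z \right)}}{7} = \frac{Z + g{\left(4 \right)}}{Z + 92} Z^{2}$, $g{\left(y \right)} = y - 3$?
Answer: $- \frac{6938134}{17} \approx -4.0813 \cdot 10^{5}$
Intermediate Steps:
$g{\left(y \right)} = -3 + y$
$u{\left(Z \right)} = - \frac{7 Z^{2} \left(1 + Z\right)}{92 + Z}$ ($u{\left(Z \right)} = - 7 \frac{Z + \left(-3 + 4\right)}{Z + 92} Z^{2} = - 7 \frac{Z + 1}{92 + Z} Z^{2} = - 7 \frac{1 + Z}{92 + Z} Z^{2} = - 7 \frac{Z^{2} \left(1 + Z\right)}{92 + Z} = - \frac{7 Z^{2} \left(1 + Z\right)}{92 + Z}$)
$\left(\left(\left(-1\right) 5 + 5\right) - -448\right) + u{\left(-126 \right)} = \left(\left(\left(-1\right) 5 + 5\right) - -448\right) + \frac{7 \left(-126\right)^{2} \left(-1 - -126\right)}{92 - 126} = \left(\left(-5 + 5\right) + 448\right) + 7 \cdot 15876 \frac{1}{-34} \left(-1 + 126\right) = \left(0 + 448\right) + 7 \cdot 15876 \left(- \frac{1}{34}\right) 125 = 448 - \frac{6945750}{17} = - \frac{6938134}{17}$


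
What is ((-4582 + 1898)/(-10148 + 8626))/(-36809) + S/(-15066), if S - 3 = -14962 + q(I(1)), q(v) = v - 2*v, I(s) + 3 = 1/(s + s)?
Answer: 279290673131/281349002556 ≈ 0.99268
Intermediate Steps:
I(s) = -3 + 1/(2*s) (I(s) = -3 + 1/(s + s) = -3 + 1/(2*s))
q(v) = -v
S = -29913/2 (S = 3 + (-14962 - (-3 + (½)/1)) = 3 + (-14962 - (-3 + (½)*1)) = 3 + (-14962 - (-3 + ½)) = 3 + (-14962 - 1*(-5/2)) = 3 + (-14962 + 5/2) = 3 - 29919/2 = -29913/2 ≈ -14957.)
((-4582 + 1898)/(-10148 + 8626))/(-36809) + S/(-15066) = ((-4582 + 1898)/(-10148 + 8626))/(-36809) - 29913/2/(-15066) = -2684/(-1522)*(-1/36809) - 29913/2*(-1/15066) = -2684*(-1/1522)*(-1/36809) + 9971/10044 = (1342/761)*(-1/36809) + 9971/10044 = -1342/28011649 + 9971/10044 = 279290673131/281349002556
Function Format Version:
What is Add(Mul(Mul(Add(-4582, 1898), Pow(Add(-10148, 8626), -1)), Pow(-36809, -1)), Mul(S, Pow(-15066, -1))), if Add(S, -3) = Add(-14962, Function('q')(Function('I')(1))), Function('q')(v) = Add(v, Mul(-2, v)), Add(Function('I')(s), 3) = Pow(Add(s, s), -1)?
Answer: Rational(279290673131, 281349002556) ≈ 0.99268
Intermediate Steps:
Function('I')(s) = Add(-3, Mul(Rational(1, 2), Pow(s, -1))) (Function('I')(s) = Add(-3, Pow(Add(s, s), -1)) = Add(-3, Pow(Mul(2, s), -1)) = Add(-3, Mul(Rational(1, 2), Pow(s, -1))))
Function('q')(v) = Mul(-1, v)
S = Rational(-29913, 2) (S = Add(3, Add(-14962, Mul(-1, Add(-3, Mul(Rational(1, 2), Pow(1, -1)))))) = Add(3, Add(-14962, Mul(-1, Add(-3, Mul(Rational(1, 2), 1))))) = Add(3, Add(-14962, Mul(-1, Add(-3, Rational(1, 2))))) = Add(3, Add(-14962, Mul(-1, Rational(-5, 2)))) = Add(3, Add(-14962, Rational(5, 2))) = Add(3, Rational(-29919, 2)) = Rational(-29913, 2) ≈ -14957.)
Add(Mul(Mul(Add(-4582, 1898), Pow(Add(-10148, 8626), -1)), Pow(-36809, -1)), Mul(S, Pow(-15066, -1))) = Add(Mul(Mul(Add(-4582, 1898), Pow(Add(-10148, 8626), -1)), Pow(-36809, -1)), Mul(Rational(-29913, 2), Pow(-15066, -1))) = Add(Mul(Mul(-2684, Pow(-1522, -1)), Rational(-1, 36809)), Mul(Rational(-29913, 2), Rational(-1, 15066))) = Add(Mul(Mul(-2684, Rational(-1, 1522)), Rational(-1, 36809)), Rational(9971, 10044)) = Add(Mul(Rational(1342, 761), Rational(-1, 36809)), Rational(9971, 10044)) = Add(Rational(-1342, 28011649), Rational(9971, 10044)) = Rational(279290673131, 281349002556)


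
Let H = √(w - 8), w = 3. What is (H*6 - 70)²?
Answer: 4720 - 840*I*√5 ≈ 4720.0 - 1878.3*I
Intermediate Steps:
H = I*√5 (H = √(3 - 8) = √(-5) = I*√5 ≈ 2.2361*I)
(H*6 - 70)² = ((I*√5)*6 - 70)² = (6*I*√5 - 70)² = (-70 + 6*I*√5)²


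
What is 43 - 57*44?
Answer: -2465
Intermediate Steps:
43 - 57*44 = 43 - 2508 = -2465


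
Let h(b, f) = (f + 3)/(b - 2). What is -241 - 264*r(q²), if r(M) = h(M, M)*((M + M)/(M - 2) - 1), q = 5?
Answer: -327073/529 ≈ -618.29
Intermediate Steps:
h(b, f) = (3 + f)/(-2 + b)
r(M) = (-1 + 2*M/(-2 + M))*(3 + M)/(-2 + M) (r(M) = ((3 + M)/(-2 + M))*((M + M)/(M - 2) - 1) = ((3 + M)/(-2 + M))*((2*M)/(-2 + M) - 1) = ((3 + M)/(-2 + M))*(2*M/(-2 + M) - 1) = ((3 + M)/(-2 + M))*(-1 + 2*M/(-2 + M)) = (-1 + 2*M/(-2 + M))*(3 + M)/(-2 + M))
-241 - 264*r(q²) = -241 - 264*(2 + 5²)*(3 + 5²)/(-2 + 5²)² = -241 - 264*(2 + 25)*(3 + 25)/(-2 + 25)² = -241 - 264*27*28/23² = -241 - 264*27*28/529 = -241 - 264*756/529 = -241 - 199584/529 = -327073/529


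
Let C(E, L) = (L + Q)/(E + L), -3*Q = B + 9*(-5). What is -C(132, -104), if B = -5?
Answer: 131/42 ≈ 3.1190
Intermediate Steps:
Q = 50/3 (Q = -(-5 + 9*(-5))/3 = -(-5 - 45)/3 = -1/3*(-50) = 50/3 ≈ 16.667)
C(E, L) = (50/3 + L)/(E + L) (C(E, L) = (L + 50/3)/(E + L) = (50/3 + L)/(E + L))
-C(132, -104) = -(50/3 - 104)/(132 - 104) = -(-262)/(28*3) = -1*(-131/42) = 131/42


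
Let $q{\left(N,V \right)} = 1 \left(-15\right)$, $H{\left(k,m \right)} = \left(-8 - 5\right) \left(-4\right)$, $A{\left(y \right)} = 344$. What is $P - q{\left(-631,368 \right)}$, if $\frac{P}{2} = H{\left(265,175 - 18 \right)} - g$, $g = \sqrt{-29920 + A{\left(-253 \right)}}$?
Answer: $119 - 4 i \sqrt{7394} \approx 119.0 - 343.95 i$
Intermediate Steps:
$H{\left(k,m \right)} = 52$ ($H{\left(k,m \right)} = \left(-13\right) \left(-4\right) = 52$)
$g = 2 i \sqrt{7394}$ ($g = \sqrt{-29920 + 344} = \sqrt{-29576} = 2 i \sqrt{7394} \approx 171.98 i$)
$q{\left(N,V \right)} = -15$
$P = 104 - 4 i \sqrt{7394}$ ($P = 2 \left(52 - 2 i \sqrt{7394}\right) = 104 - 4 i \sqrt{7394} \approx 104.0 - 343.95 i$)
$P - q{\left(-631,368 \right)} = \left(104 - 4 i \sqrt{7394}\right) - -15 = \left(104 - 4 i \sqrt{7394}\right) + 15 = 119 - 4 i \sqrt{7394}$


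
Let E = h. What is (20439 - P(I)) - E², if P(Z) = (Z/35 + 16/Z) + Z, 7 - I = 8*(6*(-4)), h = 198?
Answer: -132124421/6965 ≈ -18970.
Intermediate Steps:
I = 199 (I = 7 - 8*6*(-4) = 7 - 8*(-24) = 7 - 1*(-192) = 7 + 192 = 199)
E = 198
P(Z) = 16/Z + 36*Z/35 (P(Z) = (Z*(1/35) + 16/Z) + Z = (Z/35 + 16/Z) + Z = (16/Z + Z/35) + Z = 16/Z + 36*Z/35)
(20439 - P(I)) - E² = (20439 - (16/199 + (36/35)*199)) - 1*198² = (20439 - (16*(1/199) + 7164/35)) - 1*39204 = (20439 - (16/199 + 7164/35)) - 39204 = (20439 - 1*1426196/6965) - 39204 = (20439 - 1426196/6965) - 39204 = 140931439/6965 - 39204 = -132124421/6965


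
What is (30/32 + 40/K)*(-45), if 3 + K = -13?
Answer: 1125/16 ≈ 70.313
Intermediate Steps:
K = -16 (K = -3 - 13 = -16)
(30/32 + 40/K)*(-45) = (30/32 + 40/(-16))*(-45) = (30*(1/32) + 40*(-1/16))*(-45) = (15/16 - 5/2)*(-45) = -25/16*(-45) = 1125/16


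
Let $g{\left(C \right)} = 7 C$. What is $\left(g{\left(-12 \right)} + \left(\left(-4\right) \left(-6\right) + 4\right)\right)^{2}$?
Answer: $3136$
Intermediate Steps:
$\left(g{\left(-12 \right)} + \left(\left(-4\right) \left(-6\right) + 4\right)\right)^{2} = \left(7 \left(-12\right) + \left(\left(-4\right) \left(-6\right) + 4\right)\right)^{2} = \left(-84 + \left(24 + 4\right)\right)^{2} = \left(-84 + 28\right)^{2} = \left(-56\right)^{2} = 3136$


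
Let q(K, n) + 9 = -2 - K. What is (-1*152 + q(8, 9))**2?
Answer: 29241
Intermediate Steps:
q(K, n) = -11 - K (q(K, n) = -9 + (-2 - K) = -11 - K)
(-1*152 + q(8, 9))**2 = (-1*152 + (-11 - 1*8))**2 = (-152 + (-11 - 8))**2 = (-152 - 19)**2 = (-171)**2 = 29241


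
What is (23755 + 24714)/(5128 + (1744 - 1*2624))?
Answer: 48469/4248 ≈ 11.410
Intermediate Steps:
(23755 + 24714)/(5128 + (1744 - 1*2624)) = 48469/(5128 + (1744 - 2624)) = 48469/(5128 - 880) = 48469/4248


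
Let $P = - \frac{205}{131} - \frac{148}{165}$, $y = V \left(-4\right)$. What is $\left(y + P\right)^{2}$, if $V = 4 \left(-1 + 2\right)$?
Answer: $\frac{159243296809}{467208225} \approx 340.84$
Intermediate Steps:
$V = 4$ ($V = 4 \cdot 1 = 4$)
$y = -16$ ($y = 4 \left(-4\right) = -16$)
$P = - \frac{53213}{21615}$ ($P = \left(-205\right) \frac{1}{131} - \frac{148}{165} = - \frac{205}{131} - \frac{148}{165} = - \frac{53213}{21615} \approx -2.4619$)
$\left(y + P\right)^{2} = \left(-16 - \frac{53213}{21615}\right)^{2} = \left(- \frac{399053}{21615}\right)^{2} = \frac{159243296809}{467208225}$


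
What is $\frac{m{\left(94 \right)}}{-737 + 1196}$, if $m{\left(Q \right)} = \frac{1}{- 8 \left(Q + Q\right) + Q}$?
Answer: $- \frac{1}{647190} \approx -1.5451 \cdot 10^{-6}$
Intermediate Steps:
$m{\left(Q \right)} = - \frac{1}{15 Q}$ ($m{\left(Q \right)} = \frac{1}{- 8 \cdot 2 Q + Q} = \frac{1}{- 16 Q + Q} = \frac{1}{\left(-15\right) Q} = - \frac{1}{15 Q}$)
$\frac{m{\left(94 \right)}}{-737 + 1196} = \frac{\left(- \frac{1}{15}\right) \frac{1}{94}}{-737 + 1196} = \frac{\left(- \frac{1}{15}\right) \frac{1}{94}}{459} = \left(- \frac{1}{1410}\right) \frac{1}{459} = - \frac{1}{647190}$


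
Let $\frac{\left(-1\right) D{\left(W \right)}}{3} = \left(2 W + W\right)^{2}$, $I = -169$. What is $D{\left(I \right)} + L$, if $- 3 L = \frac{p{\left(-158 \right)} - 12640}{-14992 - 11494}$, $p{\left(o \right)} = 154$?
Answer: $- \frac{10212301802}{13243} \approx -7.7115 \cdot 10^{5}$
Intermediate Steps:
$D{\left(W \right)} = - 27 W^{2}$ ($D{\left(W \right)} = - 3 \left(2 W + W\right)^{2} = - 3 \left(3 W\right)^{2} = - 3 \cdot 9 W^{2} = - 27 W^{2}$)
$L = - \frac{2081}{13243}$ ($L = - \frac{\left(154 - 12640\right) \frac{1}{-14992 - 11494}}{3} = - \frac{\left(-12486\right) \frac{1}{-26486}}{3} = - \frac{\left(-12486\right) \left(- \frac{1}{26486}\right)}{3} = \left(- \frac{1}{3}\right) \frac{6243}{13243} = - \frac{2081}{13243} \approx -0.15714$)
$D{\left(I \right)} + L = - 27 \left(-169\right)^{2} - \frac{2081}{13243} = \left(-27\right) 28561 - \frac{2081}{13243} = -771147 - \frac{2081}{13243} = - \frac{10212301802}{13243}$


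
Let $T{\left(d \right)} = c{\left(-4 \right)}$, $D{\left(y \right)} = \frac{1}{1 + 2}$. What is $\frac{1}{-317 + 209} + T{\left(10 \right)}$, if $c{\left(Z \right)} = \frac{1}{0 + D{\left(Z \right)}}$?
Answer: $\frac{323}{108} \approx 2.9907$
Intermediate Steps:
$D{\left(y \right)} = \frac{1}{3}$
$c{\left(Z \right)} = 3$ ($c{\left(Z \right)} = \frac{1}{0 + \frac{1}{3}} = \frac{1}{\frac{1}{3}} = 3$)
$T{\left(d \right)} = 3$
$\frac{1}{-317 + 209} + T{\left(10 \right)} = \frac{1}{-317 + 209} + 3 = \frac{1}{-108} + 3 = - \frac{1}{108} + 3 = \frac{323}{108}$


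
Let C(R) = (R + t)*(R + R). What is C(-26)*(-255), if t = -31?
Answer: -755820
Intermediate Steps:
C(R) = 2*R*(-31 + R) (C(R) = (R - 31)*(R + R) = (-31 + R)*(2*R) = 2*R*(-31 + R))
C(-26)*(-255) = (2*(-26)*(-31 - 26))*(-255) = (2*(-26)*(-57))*(-255) = 2964*(-255) = -755820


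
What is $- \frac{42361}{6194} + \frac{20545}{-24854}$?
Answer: $- \frac{295024006}{38486419} \approx -7.6657$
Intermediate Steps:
$- \frac{42361}{6194} + \frac{20545}{-24854} = \left(-42361\right) \frac{1}{6194} + 20545 \left(- \frac{1}{24854}\right) = - \frac{42361}{6194} - \frac{20545}{24854} = - \frac{295024006}{38486419}$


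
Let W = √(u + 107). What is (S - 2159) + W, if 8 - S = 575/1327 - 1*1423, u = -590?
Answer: -966631/1327 + I*√483 ≈ -728.43 + 21.977*I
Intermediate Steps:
S = 1898362/1327 (S = 8 - (575/1327 - 1*1423) = 8 - (575*(1/1327) - 1423) = 8 - (575/1327 - 1423) = 8 - 1*(-1887746/1327) = 8 + 1887746/1327 = 1898362/1327 ≈ 1430.6)
W = I*√483 (W = √(-590 + 107) = √(-483) = I*√483 ≈ 21.977*I)
(S - 2159) + W = (1898362/1327 - 2159) + I*√483 = -966631/1327 + I*√483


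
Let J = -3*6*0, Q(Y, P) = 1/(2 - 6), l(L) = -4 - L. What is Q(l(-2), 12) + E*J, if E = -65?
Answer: -¼ ≈ -0.25000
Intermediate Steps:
Q(Y, P) = -¼ (Q(Y, P) = 1/(-4) = -¼)
J = 0 (J = -18*0 = 0)
Q(l(-2), 12) + E*J = -¼ - 65*0 = -¼ + 0 = -¼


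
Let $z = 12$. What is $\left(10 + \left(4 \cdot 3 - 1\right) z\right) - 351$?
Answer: $-209$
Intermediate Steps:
$\left(10 + \left(4 \cdot 3 - 1\right) z\right) - 351 = \left(10 + \left(4 \cdot 3 - 1\right) 12\right) - 351 = \left(10 + \left(12 - 1\right) 12\right) - 351 = \left(10 + 11 \cdot 12\right) - 351 = \left(10 + 132\right) - 351 = 142 - 351 = -209$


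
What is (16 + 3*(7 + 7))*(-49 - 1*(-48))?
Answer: -58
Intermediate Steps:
(16 + 3*(7 + 7))*(-49 - 1*(-48)) = (16 + 3*14)*(-49 + 48) = (16 + 42)*(-1) = 58*(-1) = -58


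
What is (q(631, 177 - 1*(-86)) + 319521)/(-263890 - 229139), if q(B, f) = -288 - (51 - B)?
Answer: -319813/493029 ≈ -0.64867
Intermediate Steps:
q(B, f) = -339 + B (q(B, f) = -288 + (-51 + B) = -339 + B)
(q(631, 177 - 1*(-86)) + 319521)/(-263890 - 229139) = ((-339 + 631) + 319521)/(-263890 - 229139) = (292 + 319521)/(-493029) = 319813*(-1/493029) = -319813/493029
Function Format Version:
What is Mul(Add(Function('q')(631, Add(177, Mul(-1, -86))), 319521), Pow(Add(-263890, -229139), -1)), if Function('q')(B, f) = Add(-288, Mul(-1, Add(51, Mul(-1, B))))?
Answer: Rational(-319813, 493029) ≈ -0.64867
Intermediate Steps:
Function('q')(B, f) = Add(-339, B) (Function('q')(B, f) = Add(-288, Add(-51, B)) = Add(-339, B))
Mul(Add(Function('q')(631, Add(177, Mul(-1, -86))), 319521), Pow(Add(-263890, -229139), -1)) = Mul(Add(Add(-339, 631), 319521), Pow(Add(-263890, -229139), -1)) = Mul(Add(292, 319521), Pow(-493029, -1)) = Mul(319813, Rational(-1, 493029)) = Rational(-319813, 493029)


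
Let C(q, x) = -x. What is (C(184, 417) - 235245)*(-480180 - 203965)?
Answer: 161226978990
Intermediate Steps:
(C(184, 417) - 235245)*(-480180 - 203965) = (-1*417 - 235245)*(-480180 - 203965) = (-417 - 235245)*(-684145) = -235662*(-684145) = 161226978990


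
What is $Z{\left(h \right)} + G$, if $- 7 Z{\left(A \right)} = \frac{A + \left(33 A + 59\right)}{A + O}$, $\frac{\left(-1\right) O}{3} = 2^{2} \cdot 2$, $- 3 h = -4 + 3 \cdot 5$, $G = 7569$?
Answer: $\frac{4397392}{581} \approx 7568.7$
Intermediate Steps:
$h = - \frac{11}{3}$ ($h = - \frac{-4 + 3 \cdot 5}{3} = - \frac{-4 + 15}{3} = \left(- \frac{1}{3}\right) 11 = - \frac{11}{3} \approx -3.6667$)
$O = -24$ ($O = - 3 \cdot 2^{2} \cdot 2 = - 3 \cdot 4 \cdot 2 = \left(-3\right) 8 = -24$)
$Z{\left(A \right)} = - \frac{59 + 34 A}{7 \left(-24 + A\right)}$ ($Z{\left(A \right)} = - \frac{\left(A + \left(33 A + 59\right)\right) \frac{1}{A - 24}}{7} = - \frac{\left(A + \left(59 + 33 A\right)\right) \frac{1}{-24 + A}}{7} = - \frac{\left(59 + 34 A\right) \frac{1}{-24 + A}}{7} = - \frac{\frac{1}{-24 + A} \left(59 + 34 A\right)}{7} = - \frac{59 + 34 A}{7 \left(-24 + A\right)}$)
$Z{\left(h \right)} + G = \frac{-59 - - \frac{374}{3}}{7 \left(-24 - \frac{11}{3}\right)} + 7569 = \frac{-59 + \frac{374}{3}}{7 \left(- \frac{83}{3}\right)} + 7569 = \frac{1}{7} \left(- \frac{3}{83}\right) \frac{197}{3} + 7569 = - \frac{197}{581} + 7569 = \frac{4397392}{581}$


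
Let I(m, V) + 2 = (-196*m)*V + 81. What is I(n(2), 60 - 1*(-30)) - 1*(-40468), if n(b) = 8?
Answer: -100573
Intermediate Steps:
I(m, V) = 79 - 196*V*m (I(m, V) = -2 + ((-196*m)*V + 81) = -2 + (-196*V*m + 81) = -2 + (81 - 196*V*m) = 79 - 196*V*m)
I(n(2), 60 - 1*(-30)) - 1*(-40468) = (79 - 196*(60 - 1*(-30))*8) - 1*(-40468) = (79 - 196*(60 + 30)*8) + 40468 = (79 - 196*90*8) + 40468 = (79 - 141120) + 40468 = -141041 + 40468 = -100573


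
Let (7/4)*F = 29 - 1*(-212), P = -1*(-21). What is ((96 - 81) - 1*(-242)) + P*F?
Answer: 3149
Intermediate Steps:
P = 21
F = 964/7 (F = 4*(29 - 1*(-212))/7 = 4*(29 + 212)/7 = (4/7)*241 = 964/7 ≈ 137.71)
((96 - 81) - 1*(-242)) + P*F = ((96 - 81) - 1*(-242)) + 21*(964/7) = (15 + 242) + 2892 = 257 + 2892 = 3149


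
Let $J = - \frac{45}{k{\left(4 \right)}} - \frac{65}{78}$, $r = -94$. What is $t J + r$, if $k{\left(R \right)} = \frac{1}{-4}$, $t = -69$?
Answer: $- \frac{24913}{2} \approx -12457.0$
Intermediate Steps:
$k{\left(R \right)} = - \frac{1}{4}$
$J = \frac{1075}{6}$ ($J = - \frac{45}{- \frac{1}{4}} - \frac{65}{78} = \left(-45\right) \left(-4\right) - \frac{5}{6} = 180 - \frac{5}{6} = \frac{1075}{6} \approx 179.17$)
$t J + r = \left(-69\right) \frac{1075}{6} - 94 = - \frac{24725}{2} - 94 = - \frac{24913}{2}$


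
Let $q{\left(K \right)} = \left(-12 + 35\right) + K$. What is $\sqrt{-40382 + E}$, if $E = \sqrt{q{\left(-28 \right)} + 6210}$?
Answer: $\sqrt{-40382 + \sqrt{6205}} \approx 200.76 i$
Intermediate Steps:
$q{\left(K \right)} = 23 + K$
$E = \sqrt{6205}$ ($E = \sqrt{\left(23 - 28\right) + 6210} = \sqrt{-5 + 6210} = \sqrt{6205} \approx 78.772$)
$\sqrt{-40382 + E} = \sqrt{-40382 + \sqrt{6205}}$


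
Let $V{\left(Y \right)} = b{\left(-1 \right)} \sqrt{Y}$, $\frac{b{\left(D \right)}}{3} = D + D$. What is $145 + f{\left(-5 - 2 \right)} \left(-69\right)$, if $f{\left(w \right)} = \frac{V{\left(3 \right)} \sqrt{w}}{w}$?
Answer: $145 - \frac{414 i \sqrt{21}}{7} \approx 145.0 - 271.03 i$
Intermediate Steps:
$b{\left(D \right)} = 6 D$ ($b{\left(D \right)} = 3 \left(D + D\right) = 3 \cdot 2 D = 6 D$)
$V{\left(Y \right)} = - 6 \sqrt{Y}$ ($V{\left(Y \right)} = 6 \left(-1\right) \sqrt{Y} = - 6 \sqrt{Y}$)
$f{\left(w \right)} = - \frac{6 \sqrt{3}}{\sqrt{w}}$ ($f{\left(w \right)} = \frac{- 6 \sqrt{3} \sqrt{w}}{w} = \frac{\left(-6\right) \sqrt{3} \sqrt{w}}{w} = - \frac{6 \sqrt{3}}{\sqrt{w}}$)
$145 + f{\left(-5 - 2 \right)} \left(-69\right) = 145 + - \frac{6 \sqrt{3}}{\sqrt{-5 - 2}} \left(-69\right) = 145 + - \frac{6 \sqrt{3}}{i \sqrt{7}} \left(-69\right) = 145 + - 6 \sqrt{3} \left(- \frac{i \sqrt{7}}{7}\right) \left(-69\right) = 145 + \frac{6 i \sqrt{21}}{7} \left(-69\right) = 145 - \frac{414 i \sqrt{21}}{7}$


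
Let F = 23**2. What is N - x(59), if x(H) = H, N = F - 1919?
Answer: -1449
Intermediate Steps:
F = 529
N = -1390 (N = 529 - 1919 = -1390)
N - x(59) = -1390 - 1*59 = -1390 - 59 = -1449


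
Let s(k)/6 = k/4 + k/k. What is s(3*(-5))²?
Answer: 1089/4 ≈ 272.25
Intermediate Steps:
s(k) = 6 + 3*k/2 (s(k) = 6*(k/4 + k/k) = 6*(k*(¼) + 1) = 6*(k/4 + 1) = 6*(1 + k/4) = 6 + 3*k/2)
s(3*(-5))² = (6 + 3*(3*(-5))/2)² = (6 + (3/2)*(-15))² = (6 - 45/2)² = (-33/2)² = 1089/4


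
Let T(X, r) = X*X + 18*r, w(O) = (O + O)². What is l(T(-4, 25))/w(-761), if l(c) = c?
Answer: 233/1158242 ≈ 0.00020117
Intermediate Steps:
w(O) = 4*O² (w(O) = (2*O)² = 4*O²)
T(X, r) = X² + 18*r
l(T(-4, 25))/w(-761) = ((-4)² + 18*25)/((4*(-761)²)) = (16 + 450)/((4*579121)) = 466/2316484 = 466*(1/2316484) = 233/1158242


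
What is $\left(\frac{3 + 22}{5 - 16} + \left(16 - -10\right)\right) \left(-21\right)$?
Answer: $- \frac{5481}{11} \approx -498.27$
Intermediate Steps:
$\left(\frac{3 + 22}{5 - 16} + \left(16 - -10\right)\right) \left(-21\right) = \left(\frac{25}{-11} + \left(16 + 10\right)\right) \left(-21\right) = \left(25 \left(- \frac{1}{11}\right) + 26\right) \left(-21\right) = \left(- \frac{25}{11} + 26\right) \left(-21\right) = \frac{261}{11} \left(-21\right) = - \frac{5481}{11}$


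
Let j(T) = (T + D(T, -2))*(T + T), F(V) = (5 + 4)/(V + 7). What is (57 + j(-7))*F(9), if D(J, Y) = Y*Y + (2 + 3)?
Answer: 261/16 ≈ 16.313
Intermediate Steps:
D(J, Y) = 5 + Y² (D(J, Y) = Y² + 5 = 5 + Y²)
F(V) = 9/(7 + V)
j(T) = 2*T*(9 + T) (j(T) = (T + (5 + (-2)²))*(T + T) = (T + (5 + 4))*(2*T) = (T + 9)*(2*T) = (9 + T)*(2*T) = 2*T*(9 + T))
(57 + j(-7))*F(9) = (57 + 2*(-7)*(9 - 7))*(9/(7 + 9)) = (57 + 2*(-7)*2)*(9/16) = (57 - 28)*(9*(1/16)) = 29*(9/16) = 261/16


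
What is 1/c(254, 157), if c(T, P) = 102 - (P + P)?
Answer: -1/212 ≈ -0.0047170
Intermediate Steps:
c(T, P) = 102 - 2*P
1/c(254, 157) = 1/(102 - 2*157) = 1/(102 - 314) = 1/(-212) = -1/212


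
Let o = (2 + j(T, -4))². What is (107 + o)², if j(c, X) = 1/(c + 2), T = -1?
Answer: 13456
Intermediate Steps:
j(c, X) = 1/(2 + c)
o = 9 (o = (2 + 1/(2 - 1))² = (2 + 1/1)² = (2 + 1)² = 3² = 9)
(107 + o)² = (107 + 9)² = 116² = 13456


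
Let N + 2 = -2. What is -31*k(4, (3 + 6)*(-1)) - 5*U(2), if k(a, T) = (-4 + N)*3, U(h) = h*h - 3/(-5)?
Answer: 721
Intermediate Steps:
U(h) = 3/5 + h**2 (U(h) = h**2 - 3*(-1/5) = h**2 + 3/5 = 3/5 + h**2)
N = -4 (N = -2 - 2 = -4)
k(a, T) = -24 (k(a, T) = (-4 - 4)*3 = -8*3 = -24)
-31*k(4, (3 + 6)*(-1)) - 5*U(2) = -31*(-24) - 5*(3/5 + 2**2) = 744 - 5*(3/5 + 4) = 744 - 5*23/5 = 744 - 23 = 721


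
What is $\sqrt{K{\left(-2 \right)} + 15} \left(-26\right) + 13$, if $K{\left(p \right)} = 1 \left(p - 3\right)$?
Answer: $13 - 26 \sqrt{10} \approx -69.219$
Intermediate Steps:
$K{\left(p \right)} = -3 + p$ ($K{\left(p \right)} = 1 \left(-3 + p\right) = -3 + p$)
$\sqrt{K{\left(-2 \right)} + 15} \left(-26\right) + 13 = \sqrt{\left(-3 - 2\right) + 15} \left(-26\right) + 13 = \sqrt{-5 + 15} \left(-26\right) + 13 = \sqrt{10} \left(-26\right) + 13 = - 26 \sqrt{10} + 13 = 13 - 26 \sqrt{10}$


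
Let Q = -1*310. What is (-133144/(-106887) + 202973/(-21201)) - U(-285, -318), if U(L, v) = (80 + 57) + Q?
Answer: 3769342056/22890013 ≈ 164.67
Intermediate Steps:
Q = -310
U(L, v) = -173 (U(L, v) = (80 + 57) - 310 = 137 - 310 = -173)
(-133144/(-106887) + 202973/(-21201)) - U(-285, -318) = (-133144/(-106887) + 202973/(-21201)) - 1*(-173) = (-133144*(-1/106887) + 202973*(-1/21201)) + 173 = (12104/9717 - 202973/21201) + 173 = -190630193/22890013 + 173 = 3769342056/22890013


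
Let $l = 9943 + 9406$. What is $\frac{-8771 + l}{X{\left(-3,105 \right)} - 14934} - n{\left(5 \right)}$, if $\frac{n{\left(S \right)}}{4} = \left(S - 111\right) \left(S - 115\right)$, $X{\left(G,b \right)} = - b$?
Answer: $- \frac{233809846}{5013} \approx -46641.0$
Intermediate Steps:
$l = 19349$
$n{\left(S \right)} = 4 \left(-115 + S\right) \left(-111 + S\right)$ ($n{\left(S \right)} = 4 \left(S - 111\right) \left(S - 115\right) = 4 \left(-111 + S\right) \left(-115 + S\right) = 4 \left(-115 + S\right) \left(-111 + S\right)$)
$\frac{-8771 + l}{X{\left(-3,105 \right)} - 14934} - n{\left(5 \right)} = \frac{-8771 + 19349}{\left(-1\right) 105 - 14934} - \left(51060 - 4520 + 4 \cdot 5^{2}\right) = \frac{10578}{-105 - 14934} - \left(51060 - 4520 + 4 \cdot 25\right) = \frac{10578}{-15039} - \left(51060 - 4520 + 100\right) = 10578 \left(- \frac{1}{15039}\right) - 46640 = - \frac{3526}{5013} - 46640 = - \frac{233809846}{5013}$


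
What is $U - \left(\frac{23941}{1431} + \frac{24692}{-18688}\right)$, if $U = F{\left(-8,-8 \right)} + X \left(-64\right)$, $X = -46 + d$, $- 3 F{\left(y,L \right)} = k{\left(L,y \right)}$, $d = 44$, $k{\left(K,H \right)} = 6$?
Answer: $\frac{739370843}{6685632} \approx 110.59$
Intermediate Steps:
$F{\left(y,L \right)} = -2$ ($F{\left(y,L \right)} = \left(- \frac{1}{3}\right) 6 = -2$)
$X = -2$ ($X = -46 + 44 = -2$)
$U = 126$ ($U = -2 - -128 = -2 + 128 = 126$)
$U - \left(\frac{23941}{1431} + \frac{24692}{-18688}\right) = 126 - \left(\frac{23941}{1431} + \frac{24692}{-18688}\right) = 126 - \left(23941 \cdot \frac{1}{1431} + 24692 \left(- \frac{1}{18688}\right)\right) = 126 - \left(\frac{23941}{1431} - \frac{6173}{4672}\right) = 126 - \frac{103018789}{6685632} = \frac{739370843}{6685632}$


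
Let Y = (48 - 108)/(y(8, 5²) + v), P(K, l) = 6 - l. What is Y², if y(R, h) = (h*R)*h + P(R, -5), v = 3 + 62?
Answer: 25/178929 ≈ 0.00013972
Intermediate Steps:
v = 65
y(R, h) = 11 + R*h² (y(R, h) = (h*R)*h + (6 - 1*(-5)) = (R*h)*h + (6 + 5) = R*h² + 11 = 11 + R*h²)
Y = -5/423 (Y = (48 - 108)/((11 + 8*(5²)²) + 65) = -60/((11 + 8*25²) + 65) = -60/((11 + 8*625) + 65) = -60/((11 + 5000) + 65) = -60/(5011 + 65) = -60/5076 = -60*1/5076 = -5/423 ≈ -0.011820)
Y² = (-5/423)² = 25/178929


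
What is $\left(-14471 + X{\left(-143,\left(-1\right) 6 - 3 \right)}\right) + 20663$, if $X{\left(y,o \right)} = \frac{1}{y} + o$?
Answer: $\frac{884168}{143} \approx 6183.0$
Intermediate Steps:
$X{\left(y,o \right)} = o + \frac{1}{y}$
$\left(-14471 + X{\left(-143,\left(-1\right) 6 - 3 \right)}\right) + 20663 = \left(-14471 + \left(\left(\left(-1\right) 6 - 3\right) + \frac{1}{-143}\right)\right) + 20663 = \left(-14471 - \frac{1288}{143}\right) + 20663 = - \frac{2070641}{143} + 20663 = \frac{884168}{143}$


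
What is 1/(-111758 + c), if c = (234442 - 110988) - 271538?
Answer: -1/259842 ≈ -3.8485e-6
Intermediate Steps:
c = -148084 (c = 123454 - 271538 = -148084)
1/(-111758 + c) = 1/(-111758 - 148084) = 1/(-259842) = -1/259842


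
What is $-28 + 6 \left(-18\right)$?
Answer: $-136$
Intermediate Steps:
$-28 + 6 \left(-18\right) = -28 - 108 = -136$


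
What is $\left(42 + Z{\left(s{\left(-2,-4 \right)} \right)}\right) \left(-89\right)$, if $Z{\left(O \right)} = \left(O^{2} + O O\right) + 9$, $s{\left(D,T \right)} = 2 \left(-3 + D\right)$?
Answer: $-22339$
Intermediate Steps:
$s{\left(D,T \right)} = -6 + 2 D$
$Z{\left(O \right)} = 9 + 2 O^{2}$ ($Z{\left(O \right)} = \left(O^{2} + O^{2}\right) + 9 = 2 O^{2} + 9 = 9 + 2 O^{2}$)
$\left(42 + Z{\left(s{\left(-2,-4 \right)} \right)}\right) \left(-89\right) = \left(42 + \left(9 + 2 \left(-6 + 2 \left(-2\right)\right)^{2}\right)\right) \left(-89\right) = \left(42 + \left(9 + 2 \left(-6 - 4\right)^{2}\right)\right) \left(-89\right) = \left(42 + \left(9 + 2 \left(-10\right)^{2}\right)\right) \left(-89\right) = \left(42 + \left(9 + 2 \cdot 100\right)\right) \left(-89\right) = \left(42 + \left(9 + 200\right)\right) \left(-89\right) = \left(42 + 209\right) \left(-89\right) = 251 \left(-89\right) = -22339$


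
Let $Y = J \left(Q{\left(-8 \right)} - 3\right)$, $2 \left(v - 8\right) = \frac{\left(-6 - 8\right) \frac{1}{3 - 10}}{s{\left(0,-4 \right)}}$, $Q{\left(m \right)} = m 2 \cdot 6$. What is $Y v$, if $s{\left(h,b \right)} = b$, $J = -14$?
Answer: $\frac{21483}{2} \approx 10742.0$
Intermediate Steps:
$Q{\left(m \right)} = 12 m$ ($Q{\left(m \right)} = 2 m 6 = 12 m$)
$v = \frac{31}{4}$ ($v = 8 + \frac{\frac{-6 - 8}{3 - 10} \frac{1}{-4}}{2} = 8 + \frac{- \frac{14}{-7} \left(- \frac{1}{4}\right)}{2} = 8 + \frac{\left(-14\right) \left(- \frac{1}{7}\right) \left(- \frac{1}{4}\right)}{2} = 8 + \frac{2 \left(- \frac{1}{4}\right)}{2} = 8 + \frac{1}{2} \left(- \frac{1}{2}\right) = 8 - \frac{1}{4} = \frac{31}{4} \approx 7.75$)
$Y = 1386$ ($Y = - 14 \left(12 \left(-8\right) - 3\right) = - 14 \left(-96 - 3\right) = \left(-14\right) \left(-99\right) = 1386$)
$Y v = 1386 \cdot \frac{31}{4} = \frac{21483}{2}$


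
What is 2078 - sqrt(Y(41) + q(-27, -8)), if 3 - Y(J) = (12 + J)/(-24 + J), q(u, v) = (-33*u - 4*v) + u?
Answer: 2078 - sqrt(258910)/17 ≈ 2048.1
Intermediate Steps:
q(u, v) = -32*u - 4*v
Y(J) = 3 - (12 + J)/(-24 + J)
2078 - sqrt(Y(41) + q(-27, -8)) = 2078 - sqrt(2*(-42 + 41)/(-24 + 41) + (-32*(-27) - 4*(-8))) = 2078 - sqrt(2*(-1)/17 + (864 + 32)) = 2078 - sqrt(2*(1/17)*(-1) + 896) = 2078 - sqrt(-2/17 + 896) = 2078 - sqrt(15230/17) = 2078 - sqrt(258910)/17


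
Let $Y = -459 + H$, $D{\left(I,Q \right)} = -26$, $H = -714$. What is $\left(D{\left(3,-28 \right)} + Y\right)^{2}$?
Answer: $1437601$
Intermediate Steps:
$Y = -1173$ ($Y = -459 - 714 = -1173$)
$\left(D{\left(3,-28 \right)} + Y\right)^{2} = \left(-26 - 1173\right)^{2} = \left(-1199\right)^{2} = 1437601$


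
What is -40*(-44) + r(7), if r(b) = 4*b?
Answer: 1788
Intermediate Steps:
-40*(-44) + r(7) = -40*(-44) + 4*7 = 1760 + 28 = 1788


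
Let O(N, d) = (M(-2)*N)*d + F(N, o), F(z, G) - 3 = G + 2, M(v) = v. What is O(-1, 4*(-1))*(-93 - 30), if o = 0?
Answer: 369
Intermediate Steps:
F(z, G) = 5 + G (F(z, G) = 3 + (G + 2) = 3 + (2 + G) = 5 + G)
O(N, d) = 5 - 2*N*d (O(N, d) = (-2*N)*d + (5 + 0) = -2*N*d + 5 = 5 - 2*N*d)
O(-1, 4*(-1))*(-93 - 30) = (5 - 2*(-1)*4*(-1))*(-93 - 30) = (5 - 2*(-1)*(-4))*(-123) = (5 - 8)*(-123) = -3*(-123) = 369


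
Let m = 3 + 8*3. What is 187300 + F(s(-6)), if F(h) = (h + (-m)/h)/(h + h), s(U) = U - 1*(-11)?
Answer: 4682499/25 ≈ 1.8730e+5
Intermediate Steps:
s(U) = 11 + U (s(U) = U + 11 = 11 + U)
m = 27 (m = 3 + 24 = 27)
F(h) = (h - 27/h)/(2*h) (F(h) = (h + (-1*27)/h)/(h + h) = (h - 27/h)/((2*h)) = (h - 27/h)*(1/(2*h)) = (h - 27/h)/(2*h))
187300 + F(s(-6)) = 187300 + (-27 + (11 - 6)**2)/(2*(11 - 6)**2) = 187300 + (1/2)*(-27 + 5**2)/5**2 = 187300 + (1/2)*(1/25)*(-27 + 25) = 187300 + (1/2)*(1/25)*(-2) = 187300 - 1/25 = 4682499/25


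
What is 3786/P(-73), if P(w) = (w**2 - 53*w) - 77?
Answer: 3786/9121 ≈ 0.41509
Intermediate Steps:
P(w) = -77 + w**2 - 53*w
3786/P(-73) = 3786/(-77 + (-73)**2 - 53*(-73)) = 3786/(-77 + 5329 + 3869) = 3786/9121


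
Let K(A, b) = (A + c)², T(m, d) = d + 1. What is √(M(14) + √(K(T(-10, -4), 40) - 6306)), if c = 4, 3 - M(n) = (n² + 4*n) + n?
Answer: √(-263 + I*√6305) ≈ 2.4213 + 16.397*I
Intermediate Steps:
T(m, d) = 1 + d
M(n) = 3 - n² - 5*n (M(n) = 3 - ((n² + 4*n) + n) = 3 - (n² + 5*n) = 3 + (-n² - 5*n) = 3 - n² - 5*n)
K(A, b) = (4 + A)² (K(A, b) = (A + 4)² = (4 + A)²)
√(M(14) + √(K(T(-10, -4), 40) - 6306)) = √((3 - 1*14² - 5*14) + √((4 + (1 - 4))² - 6306)) = √((3 - 1*196 - 70) + √((4 - 3)² - 6306)) = √((3 - 196 - 70) + √(1² - 6306)) = √(-263 + √(1 - 6306)) = √(-263 + √(-6305)) = √(-263 + I*√6305)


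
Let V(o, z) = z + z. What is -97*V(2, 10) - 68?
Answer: -2008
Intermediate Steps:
V(o, z) = 2*z
-97*V(2, 10) - 68 = -194*10 - 68 = -97*20 - 68 = -1940 - 68 = -2008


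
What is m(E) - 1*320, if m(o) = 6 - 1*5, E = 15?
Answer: -319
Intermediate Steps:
m(o) = 1 (m(o) = 6 - 5 = 1)
m(E) - 1*320 = 1 - 1*320 = 1 - 320 = -319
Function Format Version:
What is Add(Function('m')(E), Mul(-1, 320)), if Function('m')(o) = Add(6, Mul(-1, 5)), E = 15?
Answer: -319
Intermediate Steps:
Function('m')(o) = 1 (Function('m')(o) = Add(6, -5) = 1)
Add(Function('m')(E), Mul(-1, 320)) = Add(1, Mul(-1, 320)) = Add(1, -320) = -319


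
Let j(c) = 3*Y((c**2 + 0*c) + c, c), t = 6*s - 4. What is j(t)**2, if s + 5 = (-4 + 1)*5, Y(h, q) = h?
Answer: 2093611536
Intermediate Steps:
s = -20 (s = -5 + (-4 + 1)*5 = -5 - 3*5 = -5 - 15 = -20)
t = -124 (t = 6*(-20) - 4 = -120 - 4 = -124)
j(c) = 3*c + 3*c**2 (j(c) = 3*((c**2 + 0*c) + c) = 3*((c**2 + 0) + c) = 3*(c**2 + c) = 3*(c + c**2) = 3*c + 3*c**2)
j(t)**2 = (3*(-124)*(1 - 124))**2 = (3*(-124)*(-123))**2 = 45756**2 = 2093611536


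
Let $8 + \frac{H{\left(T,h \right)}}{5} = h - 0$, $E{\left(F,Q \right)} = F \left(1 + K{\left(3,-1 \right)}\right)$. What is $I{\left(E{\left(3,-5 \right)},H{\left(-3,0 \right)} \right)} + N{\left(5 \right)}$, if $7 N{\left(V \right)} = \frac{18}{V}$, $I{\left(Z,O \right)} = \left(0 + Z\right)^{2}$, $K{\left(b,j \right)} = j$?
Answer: $\frac{18}{35} \approx 0.51429$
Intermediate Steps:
$E{\left(F,Q \right)} = 0$ ($E{\left(F,Q \right)} = F \left(1 - 1\right) = F 0 = 0$)
$H{\left(T,h \right)} = -40 + 5 h$ ($H{\left(T,h \right)} = -40 + 5 \left(h - 0\right) = -40 + 5 \left(h + 0\right) = -40 + 5 h$)
$I{\left(Z,O \right)} = Z^{2}$
$N{\left(V \right)} = \frac{18}{7 V}$ ($N{\left(V \right)} = \frac{18 \frac{1}{V}}{7} = \frac{18}{7 V}$)
$I{\left(E{\left(3,-5 \right)},H{\left(-3,0 \right)} \right)} + N{\left(5 \right)} = 0^{2} + \frac{18}{7 \cdot 5} = 0 + \frac{18}{7} \cdot \frac{1}{5} = 0 + \frac{18}{35} = \frac{18}{35}$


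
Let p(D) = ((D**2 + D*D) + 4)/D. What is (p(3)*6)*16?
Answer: 704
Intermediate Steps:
p(D) = (4 + 2*D**2)/D (p(D) = ((D**2 + D**2) + 4)/D = (2*D**2 + 4)/D = (4 + 2*D**2)/D)
(p(3)*6)*16 = ((2*3 + 4/3)*6)*16 = ((6 + 4*(1/3))*6)*16 = ((6 + 4/3)*6)*16 = ((22/3)*6)*16 = 44*16 = 704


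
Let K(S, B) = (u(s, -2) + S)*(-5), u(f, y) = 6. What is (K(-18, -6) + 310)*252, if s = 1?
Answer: 93240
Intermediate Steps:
K(S, B) = -30 - 5*S (K(S, B) = (6 + S)*(-5) = -30 - 5*S)
(K(-18, -6) + 310)*252 = ((-30 - 5*(-18)) + 310)*252 = ((-30 + 90) + 310)*252 = (60 + 310)*252 = 370*252 = 93240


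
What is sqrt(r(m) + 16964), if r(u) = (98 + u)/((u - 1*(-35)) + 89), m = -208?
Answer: sqrt(29926806)/42 ≈ 130.25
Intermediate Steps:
r(u) = (98 + u)/(124 + u) (r(u) = (98 + u)/((u + 35) + 89) = (98 + u)/((35 + u) + 89) = (98 + u)/(124 + u))
sqrt(r(m) + 16964) = sqrt((98 - 208)/(124 - 208) + 16964) = sqrt(-110/(-84) + 16964) = sqrt(-1/84*(-110) + 16964) = sqrt(55/42 + 16964) = sqrt(712543/42) = sqrt(29926806)/42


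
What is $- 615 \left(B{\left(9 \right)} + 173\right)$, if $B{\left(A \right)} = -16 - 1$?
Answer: $-95940$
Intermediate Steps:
$B{\left(A \right)} = -17$ ($B{\left(A \right)} = -16 - 1 = -17$)
$- 615 \left(B{\left(9 \right)} + 173\right) = - 615 \left(-17 + 173\right) = \left(-615\right) 156 = -95940$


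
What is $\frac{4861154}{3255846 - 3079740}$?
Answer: $\frac{2430577}{88053} \approx 27.604$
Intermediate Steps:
$\frac{4861154}{3255846 - 3079740} = \frac{4861154}{176106} = 4861154 \cdot \frac{1}{176106} = \frac{2430577}{88053}$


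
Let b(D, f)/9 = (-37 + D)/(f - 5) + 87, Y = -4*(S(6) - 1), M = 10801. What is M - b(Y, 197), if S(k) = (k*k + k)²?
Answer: 662419/64 ≈ 10350.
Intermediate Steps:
S(k) = (k + k²)² (S(k) = (k² + k)² = (k + k²)²)
Y = -7052 (Y = -4*(6²*(1 + 6)² - 1) = -4*(36*7² - 1) = -4*(36*49 - 1) = -4*(1764 - 1) = -4*1763 = -7052)
b(D, f) = 783 + 9*(-37 + D)/(-5 + f) (b(D, f) = 9*((-37 + D)/(f - 5) + 87) = 9*((-37 + D)/(-5 + f) + 87) = 9*(87 + (-37 + D)/(-5 + f)) = 783 + 9*(-37 + D)/(-5 + f))
M - b(Y, 197) = 10801 - 9*(-472 - 7052 + 87*197)/(-5 + 197) = 10801 - 9*(-472 - 7052 + 17139)/192 = 10801 - 9*9615/192 = 10801 - 1*28845/64 = 10801 - 28845/64 = 662419/64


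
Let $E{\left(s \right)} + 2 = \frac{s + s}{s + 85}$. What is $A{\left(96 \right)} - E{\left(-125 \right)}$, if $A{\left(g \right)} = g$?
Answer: $\frac{367}{4} \approx 91.75$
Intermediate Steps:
$E{\left(s \right)} = -2 + \frac{2 s}{85 + s}$ ($E{\left(s \right)} = -2 + \frac{s + s}{s + 85} = -2 + \frac{2 s}{85 + s}$)
$A{\left(96 \right)} - E{\left(-125 \right)} = 96 - - \frac{170}{85 - 125} = 96 - - \frac{170}{-40} = 96 - \left(-170\right) \left(- \frac{1}{40}\right) = 96 - \frac{17}{4} = \frac{367}{4}$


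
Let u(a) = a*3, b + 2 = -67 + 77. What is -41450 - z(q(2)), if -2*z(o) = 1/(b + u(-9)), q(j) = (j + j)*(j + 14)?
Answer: -1575101/38 ≈ -41450.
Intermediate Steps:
b = 8 (b = -2 + (-67 + 77) = -2 + 10 = 8)
u(a) = 3*a
q(j) = 2*j*(14 + j) (q(j) = (2*j)*(14 + j) = 2*j*(14 + j))
z(o) = 1/38 (z(o) = -1/(2*(8 + 3*(-9))) = -1/(2*(8 - 27)) = -½/(-19) = -½*(-1/19) = 1/38)
-41450 - z(q(2)) = -41450 - 1*1/38 = -41450 - 1/38 = -1575101/38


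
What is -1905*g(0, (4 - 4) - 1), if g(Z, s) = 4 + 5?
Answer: -17145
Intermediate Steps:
g(Z, s) = 9
-1905*g(0, (4 - 4) - 1) = -1905*9 = -17145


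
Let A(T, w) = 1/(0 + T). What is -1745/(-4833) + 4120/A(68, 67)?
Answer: 1354015025/4833 ≈ 2.8016e+5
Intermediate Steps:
A(T, w) = 1/T
-1745/(-4833) + 4120/A(68, 67) = -1745/(-4833) + 4120/(1/68) = -1745*(-1/4833) + 4120/(1/68) = 1745/4833 + 4120*68 = 1745/4833 + 280160 = 1354015025/4833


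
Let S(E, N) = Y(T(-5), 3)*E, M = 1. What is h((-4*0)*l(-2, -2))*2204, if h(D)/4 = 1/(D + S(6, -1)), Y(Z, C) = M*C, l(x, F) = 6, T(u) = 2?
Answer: 4408/9 ≈ 489.78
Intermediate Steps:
Y(Z, C) = C (Y(Z, C) = 1*C = C)
S(E, N) = 3*E
h(D) = 4/(18 + D) (h(D) = 4/(D + 3*6) = 4/(D + 18) = 4/(18 + D))
h((-4*0)*l(-2, -2))*2204 = (4/(18 - 4*0*6))*2204 = (4/(18 + 0*6))*2204 = (4/(18 + 0))*2204 = (4/18)*2204 = (4*(1/18))*2204 = (2/9)*2204 = 4408/9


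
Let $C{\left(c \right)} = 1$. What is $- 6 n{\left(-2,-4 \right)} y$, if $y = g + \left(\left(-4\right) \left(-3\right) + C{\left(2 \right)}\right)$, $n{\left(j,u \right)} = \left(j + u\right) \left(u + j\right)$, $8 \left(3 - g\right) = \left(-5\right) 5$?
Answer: $-4131$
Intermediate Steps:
$g = \frac{49}{8}$ ($g = 3 - \frac{\left(-5\right) 5}{8} = 3 - - \frac{25}{8} = 3 + \frac{25}{8} = \frac{49}{8} \approx 6.125$)
$n{\left(j,u \right)} = \left(j + u\right)^{2}$ ($n{\left(j,u \right)} = \left(j + u\right) \left(j + u\right) = \left(j + u\right)^{2}$)
$y = \frac{153}{8}$ ($y = \frac{49}{8} + \left(\left(-4\right) \left(-3\right) + 1\right) = \frac{49}{8} + \left(12 + 1\right) = \frac{49}{8} + 13 = \frac{153}{8} \approx 19.125$)
$- 6 n{\left(-2,-4 \right)} y = - 6 \left(-2 - 4\right)^{2} \cdot \frac{153}{8} = - 6 \left(-6\right)^{2} \cdot \frac{153}{8} = \left(-6\right) 36 \cdot \frac{153}{8} = \left(-216\right) \frac{153}{8} = -4131$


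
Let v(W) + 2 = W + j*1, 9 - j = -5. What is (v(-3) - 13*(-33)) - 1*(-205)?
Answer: 643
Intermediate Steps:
j = 14 (j = 9 - 1*(-5) = 9 + 5 = 14)
v(W) = 12 + W (v(W) = -2 + (W + 14*1) = -2 + (W + 14) = -2 + (14 + W) = 12 + W)
(v(-3) - 13*(-33)) - 1*(-205) = ((12 - 3) - 13*(-33)) - 1*(-205) = (9 + 429) + 205 = 438 + 205 = 643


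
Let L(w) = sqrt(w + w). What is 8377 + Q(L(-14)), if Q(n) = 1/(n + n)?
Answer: 8377 - I*sqrt(7)/28 ≈ 8377.0 - 0.094491*I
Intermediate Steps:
L(w) = sqrt(2)*sqrt(w) (L(w) = sqrt(2*w) = sqrt(2)*sqrt(w))
Q(n) = 1/(2*n)
8377 + Q(L(-14)) = 8377 + 1/(2*((sqrt(2)*sqrt(-14)))) = 8377 + 1/(2*((sqrt(2)*(I*sqrt(14))))) = 8377 + 1/(2*((2*I*sqrt(7)))) = 8377 + (-I*sqrt(7)/14)/2 = 8377 - I*sqrt(7)/28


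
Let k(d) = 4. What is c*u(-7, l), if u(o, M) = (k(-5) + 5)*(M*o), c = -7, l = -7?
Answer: -3087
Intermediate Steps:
u(o, M) = 9*M*o (u(o, M) = (4 + 5)*(M*o) = 9*(M*o) = 9*M*o)
c*u(-7, l) = -63*(-7)*(-7) = -7*441 = -3087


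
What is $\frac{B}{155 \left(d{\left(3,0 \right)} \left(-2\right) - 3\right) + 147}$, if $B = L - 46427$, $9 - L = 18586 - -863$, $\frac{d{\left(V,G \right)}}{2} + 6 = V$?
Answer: $- \frac{65867}{1542} \approx -42.715$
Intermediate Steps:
$d{\left(V,G \right)} = -12 + 2 V$
$L = -19440$ ($L = 9 - \left(18586 - -863\right) = 9 - \left(18586 + 863\right) = 9 - 19449 = -19440$)
$B = -65867$ ($B = -19440 - 46427 = -65867$)
$\frac{B}{155 \left(d{\left(3,0 \right)} \left(-2\right) - 3\right) + 147} = - \frac{65867}{155 \left(\left(-12 + 2 \cdot 3\right) \left(-2\right) - 3\right) + 147} = - \frac{65867}{155 \left(\left(-12 + 6\right) \left(-2\right) - 3\right) + 147} = - \frac{65867}{155 \left(\left(-6\right) \left(-2\right) - 3\right) + 147} = - \frac{65867}{155 \left(12 - 3\right) + 147} = - \frac{65867}{155 \cdot 9 + 147} = - \frac{65867}{1395 + 147} = - \frac{65867}{1542}$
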